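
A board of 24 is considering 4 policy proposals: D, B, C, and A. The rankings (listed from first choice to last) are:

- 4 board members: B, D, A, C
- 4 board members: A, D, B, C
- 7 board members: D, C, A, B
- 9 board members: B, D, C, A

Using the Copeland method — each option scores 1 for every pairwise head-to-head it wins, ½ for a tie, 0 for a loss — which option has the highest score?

D: beats C and A; loses to B → score 2.
B: beats D, C, and A → score 3.
C: beats A; loses to D and B → score 1.
A: loses to D, B, and C → score 0.
B has the best pairwise record.

B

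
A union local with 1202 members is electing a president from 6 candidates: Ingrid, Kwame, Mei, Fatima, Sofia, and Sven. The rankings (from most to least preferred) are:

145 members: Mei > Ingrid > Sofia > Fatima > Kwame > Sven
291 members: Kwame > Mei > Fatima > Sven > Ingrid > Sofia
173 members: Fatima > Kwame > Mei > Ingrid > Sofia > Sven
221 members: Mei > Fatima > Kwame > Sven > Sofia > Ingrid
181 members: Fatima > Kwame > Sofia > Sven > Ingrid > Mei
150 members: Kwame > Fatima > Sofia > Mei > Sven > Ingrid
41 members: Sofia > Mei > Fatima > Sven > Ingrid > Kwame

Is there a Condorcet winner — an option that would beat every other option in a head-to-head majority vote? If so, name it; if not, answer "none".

Checking pairwise contests:
Kwame beats Ingrid 1016–186.
Fatima beats Kwame 761–441.
Kwame beats Mei 795–407.
Mei beats Fatima 698–504.
Ingrid beats Sofia 609–593.
Kwame beats Sven 1161–41.
Every option loses at least one head-to-head, so there is no Condorcet winner.

none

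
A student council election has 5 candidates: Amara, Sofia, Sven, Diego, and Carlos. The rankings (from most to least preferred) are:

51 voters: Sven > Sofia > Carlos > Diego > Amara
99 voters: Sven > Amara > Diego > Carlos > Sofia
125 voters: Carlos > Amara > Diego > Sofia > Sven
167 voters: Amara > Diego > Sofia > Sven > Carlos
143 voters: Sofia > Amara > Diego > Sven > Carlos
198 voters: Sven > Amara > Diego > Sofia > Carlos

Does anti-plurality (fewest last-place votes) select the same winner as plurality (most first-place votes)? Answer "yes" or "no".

Anti-plurality — last-place votes: Amara 51, Sofia 99, Sven 125, Diego 0, Carlos 508. Winner: Diego.
Plurality — first-place votes: Amara 167, Sofia 143, Sven 348, Diego 0, Carlos 125. Winner: Sven.
The two methods disagree.

no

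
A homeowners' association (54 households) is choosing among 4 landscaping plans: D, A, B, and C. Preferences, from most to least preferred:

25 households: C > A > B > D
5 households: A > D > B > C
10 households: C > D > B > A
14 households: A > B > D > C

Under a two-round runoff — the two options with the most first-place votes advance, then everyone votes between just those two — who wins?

Round 1 first-place votes: D 0, A 19, B 0, C 35.
C and A advance.
Runoff: C is preferred to A by 35 voters; A by 19.
C wins the runoff.

C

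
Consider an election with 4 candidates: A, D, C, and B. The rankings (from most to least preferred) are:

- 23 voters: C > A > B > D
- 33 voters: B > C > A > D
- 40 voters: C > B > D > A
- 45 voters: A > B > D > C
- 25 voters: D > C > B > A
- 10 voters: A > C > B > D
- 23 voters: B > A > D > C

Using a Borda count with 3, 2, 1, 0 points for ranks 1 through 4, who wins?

B

A: 23·2 + 33·1 + 40·0 + 45·3 + 25·0 + 10·3 + 23·2 = 290
D: 23·0 + 33·0 + 40·1 + 45·1 + 25·3 + 10·0 + 23·1 = 183
C: 23·3 + 33·2 + 40·3 + 45·0 + 25·2 + 10·2 + 23·0 = 325
B: 23·1 + 33·3 + 40·2 + 45·2 + 25·1 + 10·1 + 23·3 = 396
B has the highest Borda score (396).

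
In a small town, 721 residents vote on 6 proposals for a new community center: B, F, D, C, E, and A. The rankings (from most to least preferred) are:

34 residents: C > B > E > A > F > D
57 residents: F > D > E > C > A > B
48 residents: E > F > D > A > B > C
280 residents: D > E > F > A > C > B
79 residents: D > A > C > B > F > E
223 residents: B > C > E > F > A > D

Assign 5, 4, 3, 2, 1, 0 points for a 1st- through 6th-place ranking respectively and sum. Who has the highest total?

E

B: 34·4 + 57·0 + 48·1 + 280·0 + 79·2 + 223·5 = 1457
F: 34·1 + 57·5 + 48·4 + 280·3 + 79·1 + 223·2 = 1876
D: 34·0 + 57·4 + 48·3 + 280·5 + 79·5 + 223·0 = 2167
C: 34·5 + 57·2 + 48·0 + 280·1 + 79·3 + 223·4 = 1693
E: 34·3 + 57·3 + 48·5 + 280·4 + 79·0 + 223·3 = 2302
A: 34·2 + 57·1 + 48·2 + 280·2 + 79·4 + 223·1 = 1320
E has the highest Borda score (2302).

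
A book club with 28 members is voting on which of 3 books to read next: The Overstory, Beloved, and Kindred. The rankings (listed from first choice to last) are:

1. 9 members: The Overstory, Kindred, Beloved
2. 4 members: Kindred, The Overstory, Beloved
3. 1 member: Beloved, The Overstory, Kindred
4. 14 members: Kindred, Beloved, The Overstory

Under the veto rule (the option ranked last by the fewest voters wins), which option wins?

Kindred

Last-place votes: The Overstory 14, Beloved 13, Kindred 1.
Kindred is ranked last by the fewest voters, so Kindred wins.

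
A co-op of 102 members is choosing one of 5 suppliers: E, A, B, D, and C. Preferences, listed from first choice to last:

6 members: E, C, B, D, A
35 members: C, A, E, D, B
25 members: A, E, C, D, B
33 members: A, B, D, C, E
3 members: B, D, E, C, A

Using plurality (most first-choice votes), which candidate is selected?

A

First-place votes: E 6, A 58, B 3, D 0, C 35.
A has the most first-place votes.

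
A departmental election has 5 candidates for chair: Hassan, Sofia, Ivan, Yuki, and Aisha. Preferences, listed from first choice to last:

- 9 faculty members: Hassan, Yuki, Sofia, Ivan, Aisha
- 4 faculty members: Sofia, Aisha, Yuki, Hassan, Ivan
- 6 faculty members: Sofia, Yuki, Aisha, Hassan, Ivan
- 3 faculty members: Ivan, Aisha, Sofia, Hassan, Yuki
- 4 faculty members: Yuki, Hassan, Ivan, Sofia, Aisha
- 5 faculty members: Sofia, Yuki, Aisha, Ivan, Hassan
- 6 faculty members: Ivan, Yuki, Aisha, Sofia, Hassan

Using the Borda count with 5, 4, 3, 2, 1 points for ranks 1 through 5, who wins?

Hassan: 9·5 + 4·2 + 6·2 + 3·2 + 4·4 + 5·1 + 6·1 = 98
Sofia: 9·3 + 4·5 + 6·5 + 3·3 + 4·2 + 5·5 + 6·2 = 131
Ivan: 9·2 + 4·1 + 6·1 + 3·5 + 4·3 + 5·2 + 6·5 = 95
Yuki: 9·4 + 4·3 + 6·4 + 3·1 + 4·5 + 5·4 + 6·4 = 139
Aisha: 9·1 + 4·4 + 6·3 + 3·4 + 4·1 + 5·3 + 6·3 = 92
Yuki has the highest Borda score (139).

Yuki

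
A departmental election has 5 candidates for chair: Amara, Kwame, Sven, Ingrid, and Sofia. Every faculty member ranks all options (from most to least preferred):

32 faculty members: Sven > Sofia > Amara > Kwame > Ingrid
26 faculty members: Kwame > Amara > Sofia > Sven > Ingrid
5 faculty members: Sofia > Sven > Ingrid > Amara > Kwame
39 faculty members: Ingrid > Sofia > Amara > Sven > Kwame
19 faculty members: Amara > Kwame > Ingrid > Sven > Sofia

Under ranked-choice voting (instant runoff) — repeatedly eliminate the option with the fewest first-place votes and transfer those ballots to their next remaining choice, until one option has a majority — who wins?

Round 1: Amara 19, Kwame 26, Sven 32, Ingrid 39, Sofia 5. Eliminate Sofia.
Round 2: Amara 19, Kwame 26, Sven 37, Ingrid 39. Eliminate Amara.
Round 3: Kwame 45, Sven 37, Ingrid 39. Eliminate Sven.
Round 4: Kwame 77, Ingrid 44. Kwame has a majority.

Kwame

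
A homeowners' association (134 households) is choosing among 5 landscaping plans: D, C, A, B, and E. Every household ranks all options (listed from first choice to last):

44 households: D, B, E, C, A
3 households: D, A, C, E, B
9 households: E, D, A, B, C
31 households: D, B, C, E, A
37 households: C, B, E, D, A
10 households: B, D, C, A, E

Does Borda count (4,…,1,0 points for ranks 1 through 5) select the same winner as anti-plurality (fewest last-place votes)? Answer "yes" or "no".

yes

Borda — scores: D 406, C 280, A 37, B 385, E 232. Winner: D.
Anti-plurality — last-place votes: D 0, C 9, A 112, B 3, E 10. Winner: D.
The two methods agree.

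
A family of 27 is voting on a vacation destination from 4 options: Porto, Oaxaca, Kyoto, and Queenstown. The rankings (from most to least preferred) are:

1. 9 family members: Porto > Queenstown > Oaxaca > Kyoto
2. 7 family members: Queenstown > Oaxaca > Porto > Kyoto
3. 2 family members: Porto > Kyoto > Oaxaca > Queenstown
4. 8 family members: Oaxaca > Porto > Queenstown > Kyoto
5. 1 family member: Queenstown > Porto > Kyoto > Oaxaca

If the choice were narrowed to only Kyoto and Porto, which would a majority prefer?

Voters preferring Kyoto to Porto: 0; preferring Porto to Kyoto: 27.
Porto wins the head-to-head.

Porto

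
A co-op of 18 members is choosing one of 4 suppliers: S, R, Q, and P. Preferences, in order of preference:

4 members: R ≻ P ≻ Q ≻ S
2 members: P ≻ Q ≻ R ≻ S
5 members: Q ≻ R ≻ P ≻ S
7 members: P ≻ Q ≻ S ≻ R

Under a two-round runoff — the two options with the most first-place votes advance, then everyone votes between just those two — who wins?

P

Round 1 first-place votes: S 0, R 4, Q 5, P 9.
P and Q advance.
Runoff: P is preferred to Q by 13 voters; Q by 5.
P wins the runoff.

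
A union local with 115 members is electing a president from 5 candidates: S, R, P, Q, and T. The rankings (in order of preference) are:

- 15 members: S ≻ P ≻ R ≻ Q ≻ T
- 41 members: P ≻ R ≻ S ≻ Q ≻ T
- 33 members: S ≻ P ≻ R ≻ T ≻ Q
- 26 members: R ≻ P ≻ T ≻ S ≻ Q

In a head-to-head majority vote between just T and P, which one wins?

P

Voters preferring T to P: 0; preferring P to T: 115.
P wins the head-to-head.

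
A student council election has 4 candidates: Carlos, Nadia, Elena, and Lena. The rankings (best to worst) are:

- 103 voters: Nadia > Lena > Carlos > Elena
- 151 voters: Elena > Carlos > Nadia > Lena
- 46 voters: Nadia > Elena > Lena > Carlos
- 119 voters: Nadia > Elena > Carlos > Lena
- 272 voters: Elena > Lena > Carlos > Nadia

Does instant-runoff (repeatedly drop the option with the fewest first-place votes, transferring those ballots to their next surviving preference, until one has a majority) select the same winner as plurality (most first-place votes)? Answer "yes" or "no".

yes

Instant-runoff — R1 Carlos 0, Nadia 268, Elena 423, Lena 0 (Elena winner). Winner: Elena.
Plurality — first-place votes: Carlos 0, Nadia 268, Elena 423, Lena 0. Winner: Elena.
The two methods agree.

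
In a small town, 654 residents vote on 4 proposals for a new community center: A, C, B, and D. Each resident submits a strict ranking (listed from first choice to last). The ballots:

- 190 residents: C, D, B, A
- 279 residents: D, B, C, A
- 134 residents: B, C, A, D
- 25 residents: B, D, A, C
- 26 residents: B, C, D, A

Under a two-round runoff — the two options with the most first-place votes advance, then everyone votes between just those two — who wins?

Round 1 first-place votes: A 0, C 190, B 185, D 279.
D and C advance.
Runoff: D is preferred to C by 304 voters; C by 350.
C wins the runoff.

C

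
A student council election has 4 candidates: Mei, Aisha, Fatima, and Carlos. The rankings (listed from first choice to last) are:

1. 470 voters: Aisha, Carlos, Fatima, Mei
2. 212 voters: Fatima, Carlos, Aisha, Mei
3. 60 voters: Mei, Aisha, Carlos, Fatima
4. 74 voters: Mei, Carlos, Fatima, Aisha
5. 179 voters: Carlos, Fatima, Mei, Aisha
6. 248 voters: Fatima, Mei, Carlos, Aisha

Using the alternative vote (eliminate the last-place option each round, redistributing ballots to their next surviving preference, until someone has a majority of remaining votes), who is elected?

Fatima

Round 1: Mei 134, Aisha 470, Fatima 460, Carlos 179. Eliminate Mei.
Round 2: Aisha 530, Fatima 460, Carlos 253. Eliminate Carlos.
Round 3: Aisha 530, Fatima 713. Fatima has a majority.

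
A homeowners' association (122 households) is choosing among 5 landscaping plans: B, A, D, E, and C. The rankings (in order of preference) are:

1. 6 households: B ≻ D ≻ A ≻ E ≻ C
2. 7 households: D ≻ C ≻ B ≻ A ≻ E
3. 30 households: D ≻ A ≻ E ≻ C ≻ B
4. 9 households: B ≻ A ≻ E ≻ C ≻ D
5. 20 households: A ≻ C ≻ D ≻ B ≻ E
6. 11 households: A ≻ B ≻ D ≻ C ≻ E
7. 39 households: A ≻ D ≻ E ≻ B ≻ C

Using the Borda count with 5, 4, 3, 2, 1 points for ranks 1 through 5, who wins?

B: 6·5 + 7·3 + 30·1 + 9·5 + 20·2 + 11·4 + 39·2 = 288
A: 6·3 + 7·2 + 30·4 + 9·4 + 20·5 + 11·5 + 39·5 = 538
D: 6·4 + 7·5 + 30·5 + 9·1 + 20·3 + 11·3 + 39·4 = 467
E: 6·2 + 7·1 + 30·3 + 9·3 + 20·1 + 11·1 + 39·3 = 284
C: 6·1 + 7·4 + 30·2 + 9·2 + 20·4 + 11·2 + 39·1 = 253
A has the highest Borda score (538).

A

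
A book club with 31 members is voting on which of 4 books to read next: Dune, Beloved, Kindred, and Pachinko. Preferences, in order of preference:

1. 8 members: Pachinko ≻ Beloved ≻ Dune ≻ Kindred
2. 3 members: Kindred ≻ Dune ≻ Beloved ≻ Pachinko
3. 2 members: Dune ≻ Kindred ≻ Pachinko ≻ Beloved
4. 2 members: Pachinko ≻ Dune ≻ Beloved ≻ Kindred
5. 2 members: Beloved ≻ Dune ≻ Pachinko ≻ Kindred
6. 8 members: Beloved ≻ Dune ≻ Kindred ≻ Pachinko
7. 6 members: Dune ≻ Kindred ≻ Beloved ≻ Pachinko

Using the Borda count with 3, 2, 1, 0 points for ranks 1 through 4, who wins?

Dune: 8·1 + 3·2 + 2·3 + 2·2 + 2·2 + 8·2 + 6·3 = 62
Beloved: 8·2 + 3·1 + 2·0 + 2·1 + 2·3 + 8·3 + 6·1 = 57
Kindred: 8·0 + 3·3 + 2·2 + 2·0 + 2·0 + 8·1 + 6·2 = 33
Pachinko: 8·3 + 3·0 + 2·1 + 2·3 + 2·1 + 8·0 + 6·0 = 34
Dune has the highest Borda score (62).

Dune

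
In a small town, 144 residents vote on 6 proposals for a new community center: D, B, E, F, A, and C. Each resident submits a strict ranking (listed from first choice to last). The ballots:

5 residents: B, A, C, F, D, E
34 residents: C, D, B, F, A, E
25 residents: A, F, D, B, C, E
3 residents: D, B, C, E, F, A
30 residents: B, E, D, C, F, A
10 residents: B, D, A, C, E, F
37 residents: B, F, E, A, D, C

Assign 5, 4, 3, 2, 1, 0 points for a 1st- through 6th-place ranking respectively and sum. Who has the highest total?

B

D: 5·1 + 34·4 + 25·3 + 3·5 + 30·3 + 10·4 + 37·1 = 398
B: 5·5 + 34·3 + 25·2 + 3·4 + 30·5 + 10·5 + 37·5 = 574
E: 5·0 + 34·0 + 25·0 + 3·2 + 30·4 + 10·1 + 37·3 = 247
F: 5·2 + 34·2 + 25·4 + 3·1 + 30·1 + 10·0 + 37·4 = 359
A: 5·4 + 34·1 + 25·5 + 3·0 + 30·0 + 10·3 + 37·2 = 283
C: 5·3 + 34·5 + 25·1 + 3·3 + 30·2 + 10·2 + 37·0 = 299
B has the highest Borda score (574).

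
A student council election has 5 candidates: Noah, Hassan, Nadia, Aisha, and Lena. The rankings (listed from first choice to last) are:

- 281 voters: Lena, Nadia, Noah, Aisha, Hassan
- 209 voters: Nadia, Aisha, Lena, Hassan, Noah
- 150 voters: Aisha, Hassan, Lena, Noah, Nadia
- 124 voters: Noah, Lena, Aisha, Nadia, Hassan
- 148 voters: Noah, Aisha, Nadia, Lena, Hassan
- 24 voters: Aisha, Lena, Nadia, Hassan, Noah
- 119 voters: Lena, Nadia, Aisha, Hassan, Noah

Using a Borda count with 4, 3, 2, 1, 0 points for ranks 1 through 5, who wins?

Lena

Noah: 281·2 + 209·0 + 150·1 + 124·4 + 148·4 + 24·0 + 119·0 = 1800
Hassan: 281·0 + 209·1 + 150·3 + 124·0 + 148·0 + 24·1 + 119·1 = 802
Nadia: 281·3 + 209·4 + 150·0 + 124·1 + 148·2 + 24·2 + 119·3 = 2504
Aisha: 281·1 + 209·3 + 150·4 + 124·2 + 148·3 + 24·4 + 119·2 = 2534
Lena: 281·4 + 209·2 + 150·2 + 124·3 + 148·1 + 24·3 + 119·4 = 2910
Lena has the highest Borda score (2910).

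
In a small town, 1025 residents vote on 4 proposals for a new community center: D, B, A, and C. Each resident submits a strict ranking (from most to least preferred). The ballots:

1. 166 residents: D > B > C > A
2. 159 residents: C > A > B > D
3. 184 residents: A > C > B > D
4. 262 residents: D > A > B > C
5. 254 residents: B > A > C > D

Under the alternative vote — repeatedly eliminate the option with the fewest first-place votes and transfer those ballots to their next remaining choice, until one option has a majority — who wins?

Round 1: D 428, B 254, A 184, C 159. Eliminate C.
Round 2: D 428, B 254, A 343. Eliminate B.
Round 3: D 428, A 597. A has a majority.

A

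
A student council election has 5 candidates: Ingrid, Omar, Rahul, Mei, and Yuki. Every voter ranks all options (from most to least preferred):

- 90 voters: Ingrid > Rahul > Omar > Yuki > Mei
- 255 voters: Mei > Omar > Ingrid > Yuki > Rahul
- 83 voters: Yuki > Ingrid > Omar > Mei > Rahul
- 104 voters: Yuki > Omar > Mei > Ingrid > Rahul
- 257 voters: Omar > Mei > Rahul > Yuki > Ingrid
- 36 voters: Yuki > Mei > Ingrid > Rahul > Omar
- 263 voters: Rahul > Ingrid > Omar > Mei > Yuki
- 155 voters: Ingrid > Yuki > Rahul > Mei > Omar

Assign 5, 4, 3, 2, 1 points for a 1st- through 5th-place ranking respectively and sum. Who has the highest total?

Ingrid: 90·5 + 255·3 + 83·4 + 104·2 + 257·1 + 36·3 + 263·4 + 155·5 = 3947
Omar: 90·3 + 255·4 + 83·3 + 104·4 + 257·5 + 36·1 + 263·3 + 155·1 = 4220
Rahul: 90·4 + 255·1 + 83·1 + 104·1 + 257·3 + 36·2 + 263·5 + 155·3 = 3425
Mei: 90·1 + 255·5 + 83·2 + 104·3 + 257·4 + 36·4 + 263·2 + 155·2 = 3851
Yuki: 90·2 + 255·2 + 83·5 + 104·5 + 257·2 + 36·5 + 263·1 + 155·4 = 3202
Omar has the highest Borda score (4220).

Omar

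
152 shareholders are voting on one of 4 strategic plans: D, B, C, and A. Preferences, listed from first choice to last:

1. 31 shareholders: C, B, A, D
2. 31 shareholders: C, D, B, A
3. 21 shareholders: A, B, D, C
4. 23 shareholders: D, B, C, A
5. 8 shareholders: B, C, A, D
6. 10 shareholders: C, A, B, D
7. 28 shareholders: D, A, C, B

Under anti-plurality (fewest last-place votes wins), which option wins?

C

Last-place votes: D 49, B 28, C 21, A 54.
C is ranked last by the fewest voters, so C wins.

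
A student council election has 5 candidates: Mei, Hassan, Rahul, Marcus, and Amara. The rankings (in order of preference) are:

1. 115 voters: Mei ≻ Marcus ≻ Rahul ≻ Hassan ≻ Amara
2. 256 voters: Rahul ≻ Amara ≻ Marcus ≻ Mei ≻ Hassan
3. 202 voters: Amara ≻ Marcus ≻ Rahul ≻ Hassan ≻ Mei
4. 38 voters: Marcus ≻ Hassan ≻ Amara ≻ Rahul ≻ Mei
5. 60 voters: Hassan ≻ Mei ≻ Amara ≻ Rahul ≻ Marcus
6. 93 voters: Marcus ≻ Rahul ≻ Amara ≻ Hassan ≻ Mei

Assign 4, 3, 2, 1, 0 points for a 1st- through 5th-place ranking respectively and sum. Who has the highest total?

Mei: 115·4 + 256·1 + 202·0 + 38·0 + 60·3 + 93·0 = 896
Hassan: 115·1 + 256·0 + 202·1 + 38·3 + 60·4 + 93·1 = 764
Rahul: 115·2 + 256·4 + 202·2 + 38·1 + 60·1 + 93·3 = 2035
Marcus: 115·3 + 256·2 + 202·3 + 38·4 + 60·0 + 93·4 = 1987
Amara: 115·0 + 256·3 + 202·4 + 38·2 + 60·2 + 93·2 = 1958
Rahul has the highest Borda score (2035).

Rahul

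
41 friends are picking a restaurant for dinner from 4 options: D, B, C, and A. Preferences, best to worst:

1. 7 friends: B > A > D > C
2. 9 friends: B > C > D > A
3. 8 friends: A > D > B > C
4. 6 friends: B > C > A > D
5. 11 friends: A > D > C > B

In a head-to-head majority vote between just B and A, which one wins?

B

Voters preferring B to A: 22; preferring A to B: 19.
B wins the head-to-head.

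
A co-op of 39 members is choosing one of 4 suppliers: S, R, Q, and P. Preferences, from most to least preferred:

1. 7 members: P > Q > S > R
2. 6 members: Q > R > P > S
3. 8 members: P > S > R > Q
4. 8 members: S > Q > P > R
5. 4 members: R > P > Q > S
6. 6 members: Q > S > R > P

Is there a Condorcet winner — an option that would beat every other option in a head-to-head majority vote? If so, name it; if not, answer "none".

Q vs S: 23–16 for Q.
Q vs R: 27–12 for Q.
Q vs P: 20–19 for Q.
Q beats every other option head-to-head.

Q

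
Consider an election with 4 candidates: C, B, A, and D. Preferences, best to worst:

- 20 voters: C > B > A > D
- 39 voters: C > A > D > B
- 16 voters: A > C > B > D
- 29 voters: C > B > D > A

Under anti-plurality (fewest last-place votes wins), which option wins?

C

Last-place votes: C 0, B 39, A 29, D 36.
C is ranked last by the fewest voters, so C wins.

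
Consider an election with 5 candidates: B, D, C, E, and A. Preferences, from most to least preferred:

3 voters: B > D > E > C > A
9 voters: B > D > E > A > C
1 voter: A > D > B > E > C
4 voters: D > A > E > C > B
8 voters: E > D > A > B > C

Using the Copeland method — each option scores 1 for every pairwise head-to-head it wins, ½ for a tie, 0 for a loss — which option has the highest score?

B: beats C and E; loses to D and A → score 2.
D: beats B, C, E, and A → score 4.
C: loses to B, D, E, and A → score 0.
E: beats C and A; loses to B and D → score 2.
A: beats B and C; loses to D and E → score 2.
D has the best pairwise record.

D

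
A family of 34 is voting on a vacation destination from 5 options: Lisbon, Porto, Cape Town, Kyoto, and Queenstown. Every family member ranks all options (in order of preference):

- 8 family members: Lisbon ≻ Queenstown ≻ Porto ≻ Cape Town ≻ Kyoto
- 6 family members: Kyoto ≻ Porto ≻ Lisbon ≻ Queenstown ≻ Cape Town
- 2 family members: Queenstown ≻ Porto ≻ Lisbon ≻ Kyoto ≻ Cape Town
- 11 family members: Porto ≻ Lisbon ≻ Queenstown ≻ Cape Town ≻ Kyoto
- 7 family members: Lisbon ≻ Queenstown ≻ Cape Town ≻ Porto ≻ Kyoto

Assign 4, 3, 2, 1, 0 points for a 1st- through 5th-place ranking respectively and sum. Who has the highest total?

Lisbon

Lisbon: 8·4 + 6·2 + 2·2 + 11·3 + 7·4 = 109
Porto: 8·2 + 6·3 + 2·3 + 11·4 + 7·1 = 91
Cape Town: 8·1 + 6·0 + 2·0 + 11·1 + 7·2 = 33
Kyoto: 8·0 + 6·4 + 2·1 + 11·0 + 7·0 = 26
Queenstown: 8·3 + 6·1 + 2·4 + 11·2 + 7·3 = 81
Lisbon has the highest Borda score (109).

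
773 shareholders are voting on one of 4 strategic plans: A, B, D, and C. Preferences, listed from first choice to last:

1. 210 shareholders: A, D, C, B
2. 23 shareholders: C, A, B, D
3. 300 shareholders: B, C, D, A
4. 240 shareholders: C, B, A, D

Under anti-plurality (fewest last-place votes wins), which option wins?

Last-place votes: A 300, B 210, D 263, C 0.
C is ranked last by the fewest voters, so C wins.

C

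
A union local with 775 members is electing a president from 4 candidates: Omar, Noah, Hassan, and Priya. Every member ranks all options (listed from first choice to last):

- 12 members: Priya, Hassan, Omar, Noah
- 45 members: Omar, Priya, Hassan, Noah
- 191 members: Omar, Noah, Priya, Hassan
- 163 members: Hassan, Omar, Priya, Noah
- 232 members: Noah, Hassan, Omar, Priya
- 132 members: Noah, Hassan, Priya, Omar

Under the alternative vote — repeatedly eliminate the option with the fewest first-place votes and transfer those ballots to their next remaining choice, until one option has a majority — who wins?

Omar

Round 1: Omar 236, Noah 364, Hassan 163, Priya 12. Eliminate Priya.
Round 2: Omar 236, Noah 364, Hassan 175. Eliminate Hassan.
Round 3: Omar 411, Noah 364. Omar has a majority.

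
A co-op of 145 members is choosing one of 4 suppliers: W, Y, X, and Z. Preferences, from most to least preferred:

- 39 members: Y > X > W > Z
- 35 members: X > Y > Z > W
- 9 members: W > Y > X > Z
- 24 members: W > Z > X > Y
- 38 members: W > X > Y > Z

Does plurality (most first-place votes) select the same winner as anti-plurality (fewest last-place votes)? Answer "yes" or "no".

Plurality — first-place votes: W 71, Y 39, X 35, Z 0. Winner: W.
Anti-plurality — last-place votes: W 35, Y 24, X 0, Z 86. Winner: X.
The two methods disagree.

no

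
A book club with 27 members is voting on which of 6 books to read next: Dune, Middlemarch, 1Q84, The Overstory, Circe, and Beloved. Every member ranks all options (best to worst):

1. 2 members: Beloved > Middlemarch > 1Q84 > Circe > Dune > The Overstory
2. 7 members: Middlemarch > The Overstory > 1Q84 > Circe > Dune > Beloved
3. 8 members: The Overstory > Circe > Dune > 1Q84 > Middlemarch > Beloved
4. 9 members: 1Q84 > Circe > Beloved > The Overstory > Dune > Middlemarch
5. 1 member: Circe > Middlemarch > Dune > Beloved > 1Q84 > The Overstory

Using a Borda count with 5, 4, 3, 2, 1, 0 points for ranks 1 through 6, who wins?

Circe

Dune: 2·1 + 7·1 + 8·3 + 9·1 + 1·3 = 45
Middlemarch: 2·4 + 7·5 + 8·1 + 9·0 + 1·4 = 55
1Q84: 2·3 + 7·3 + 8·2 + 9·5 + 1·1 = 89
The Overstory: 2·0 + 7·4 + 8·5 + 9·2 + 1·0 = 86
Circe: 2·2 + 7·2 + 8·4 + 9·4 + 1·5 = 91
Beloved: 2·5 + 7·0 + 8·0 + 9·3 + 1·2 = 39
Circe has the highest Borda score (91).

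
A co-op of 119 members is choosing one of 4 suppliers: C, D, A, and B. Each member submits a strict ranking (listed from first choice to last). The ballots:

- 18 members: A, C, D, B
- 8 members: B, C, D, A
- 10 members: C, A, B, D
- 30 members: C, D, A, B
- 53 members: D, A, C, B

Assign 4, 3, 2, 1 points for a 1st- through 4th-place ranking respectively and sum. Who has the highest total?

D

C: 18·3 + 8·3 + 10·4 + 30·4 + 53·2 = 344
D: 18·2 + 8·2 + 10·1 + 30·3 + 53·4 = 364
A: 18·4 + 8·1 + 10·3 + 30·2 + 53·3 = 329
B: 18·1 + 8·4 + 10·2 + 30·1 + 53·1 = 153
D has the highest Borda score (364).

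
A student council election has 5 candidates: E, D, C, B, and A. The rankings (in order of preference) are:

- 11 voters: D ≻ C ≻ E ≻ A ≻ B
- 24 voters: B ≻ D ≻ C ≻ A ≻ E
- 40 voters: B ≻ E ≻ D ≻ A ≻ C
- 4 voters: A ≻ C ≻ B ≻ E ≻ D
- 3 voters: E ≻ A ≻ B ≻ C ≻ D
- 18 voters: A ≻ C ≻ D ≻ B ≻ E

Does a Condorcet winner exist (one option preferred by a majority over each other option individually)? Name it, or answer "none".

B vs E: 86–14 for B.
B vs D: 71–29 for B.
B vs C: 67–33 for B.
B vs A: 64–36 for B.
B beats every other option head-to-head.

B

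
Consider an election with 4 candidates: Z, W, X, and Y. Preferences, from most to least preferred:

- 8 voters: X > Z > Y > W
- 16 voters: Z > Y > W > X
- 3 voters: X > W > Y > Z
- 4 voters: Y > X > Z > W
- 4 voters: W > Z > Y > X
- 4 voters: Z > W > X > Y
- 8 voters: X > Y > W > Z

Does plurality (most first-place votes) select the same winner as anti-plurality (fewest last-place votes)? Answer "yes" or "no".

Plurality — first-place votes: Z 20, W 4, X 19, Y 4. Winner: Z.
Anti-plurality — last-place votes: Z 11, W 12, X 20, Y 4. Winner: Y.
The two methods disagree.

no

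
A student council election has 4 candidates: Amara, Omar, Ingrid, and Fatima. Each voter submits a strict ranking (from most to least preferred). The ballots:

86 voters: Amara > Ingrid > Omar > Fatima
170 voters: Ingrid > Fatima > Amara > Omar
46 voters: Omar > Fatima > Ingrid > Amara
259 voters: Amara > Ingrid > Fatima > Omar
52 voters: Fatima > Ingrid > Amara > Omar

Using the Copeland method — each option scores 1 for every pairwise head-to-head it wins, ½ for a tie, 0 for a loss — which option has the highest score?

Amara: beats Omar, Ingrid, and Fatima → score 3.
Omar: loses to Amara, Ingrid, and Fatima → score 0.
Ingrid: beats Omar and Fatima; loses to Amara → score 2.
Fatima: beats Omar; loses to Amara and Ingrid → score 1.
Amara has the best pairwise record.

Amara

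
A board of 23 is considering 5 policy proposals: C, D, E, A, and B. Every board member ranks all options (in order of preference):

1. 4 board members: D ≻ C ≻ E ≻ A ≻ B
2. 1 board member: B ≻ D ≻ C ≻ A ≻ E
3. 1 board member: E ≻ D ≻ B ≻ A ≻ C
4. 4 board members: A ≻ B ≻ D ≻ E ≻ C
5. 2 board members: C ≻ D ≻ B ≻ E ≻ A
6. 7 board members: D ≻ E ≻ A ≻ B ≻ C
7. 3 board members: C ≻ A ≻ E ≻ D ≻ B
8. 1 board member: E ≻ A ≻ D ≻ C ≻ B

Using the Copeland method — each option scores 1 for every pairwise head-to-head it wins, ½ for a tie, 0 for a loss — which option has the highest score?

D

C: loses to D, E, A, and B → score 0.
D: beats C, E, A, and B → score 4.
E: beats C, A, and B; loses to D → score 3.
A: beats C and B; loses to D and E → score 2.
B: beats C; loses to D, E, and A → score 1.
D has the best pairwise record.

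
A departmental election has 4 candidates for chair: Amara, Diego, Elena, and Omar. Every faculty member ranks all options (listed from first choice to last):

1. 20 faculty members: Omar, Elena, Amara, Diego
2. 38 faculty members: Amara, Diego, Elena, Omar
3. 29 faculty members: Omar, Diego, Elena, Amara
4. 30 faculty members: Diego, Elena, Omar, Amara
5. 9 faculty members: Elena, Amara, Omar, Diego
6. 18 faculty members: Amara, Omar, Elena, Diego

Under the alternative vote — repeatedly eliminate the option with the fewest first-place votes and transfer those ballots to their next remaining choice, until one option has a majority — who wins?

Round 1: Amara 56, Diego 30, Elena 9, Omar 49. Eliminate Elena.
Round 2: Amara 65, Diego 30, Omar 49. Eliminate Diego.
Round 3: Amara 65, Omar 79. Omar has a majority.

Omar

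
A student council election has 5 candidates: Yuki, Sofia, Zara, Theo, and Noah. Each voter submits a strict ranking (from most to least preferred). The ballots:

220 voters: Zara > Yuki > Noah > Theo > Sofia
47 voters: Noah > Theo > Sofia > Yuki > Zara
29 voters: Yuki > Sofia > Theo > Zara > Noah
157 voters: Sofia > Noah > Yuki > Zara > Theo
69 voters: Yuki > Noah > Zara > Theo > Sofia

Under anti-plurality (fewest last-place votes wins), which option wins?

Last-place votes: Yuki 0, Sofia 289, Zara 47, Theo 157, Noah 29.
Yuki is ranked last by the fewest voters, so Yuki wins.

Yuki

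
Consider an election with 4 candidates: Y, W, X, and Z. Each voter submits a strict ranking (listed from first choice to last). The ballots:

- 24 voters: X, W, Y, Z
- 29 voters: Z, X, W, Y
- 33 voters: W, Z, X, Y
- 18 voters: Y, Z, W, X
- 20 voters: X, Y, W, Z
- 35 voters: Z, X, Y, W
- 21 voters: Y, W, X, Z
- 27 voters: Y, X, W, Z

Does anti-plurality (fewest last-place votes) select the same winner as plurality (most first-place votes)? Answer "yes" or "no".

Anti-plurality — last-place votes: Y 62, W 35, X 18, Z 92. Winner: X.
Plurality — first-place votes: Y 66, W 33, X 44, Z 64. Winner: Y.
The two methods disagree.

no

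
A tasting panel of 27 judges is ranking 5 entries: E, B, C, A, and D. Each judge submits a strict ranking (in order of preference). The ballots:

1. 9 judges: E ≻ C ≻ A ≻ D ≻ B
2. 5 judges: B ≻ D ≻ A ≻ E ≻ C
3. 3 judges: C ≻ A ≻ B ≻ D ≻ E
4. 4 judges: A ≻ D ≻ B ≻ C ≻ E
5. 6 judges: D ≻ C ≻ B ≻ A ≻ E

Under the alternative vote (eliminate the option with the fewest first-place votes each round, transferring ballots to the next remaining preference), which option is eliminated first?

C

Round 1: E 9, B 5, C 3, A 4, D 6. Eliminate C.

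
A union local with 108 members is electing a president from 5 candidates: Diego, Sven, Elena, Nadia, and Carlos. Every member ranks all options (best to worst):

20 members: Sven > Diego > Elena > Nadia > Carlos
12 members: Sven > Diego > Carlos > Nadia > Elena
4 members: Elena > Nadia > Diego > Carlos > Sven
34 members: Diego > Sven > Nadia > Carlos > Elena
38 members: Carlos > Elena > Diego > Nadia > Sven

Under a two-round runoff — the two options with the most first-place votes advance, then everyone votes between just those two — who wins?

Round 1 first-place votes: Diego 34, Sven 32, Elena 4, Nadia 0, Carlos 38.
Carlos and Diego advance.
Runoff: Carlos is preferred to Diego by 38 voters; Diego by 70.
Diego wins the runoff.

Diego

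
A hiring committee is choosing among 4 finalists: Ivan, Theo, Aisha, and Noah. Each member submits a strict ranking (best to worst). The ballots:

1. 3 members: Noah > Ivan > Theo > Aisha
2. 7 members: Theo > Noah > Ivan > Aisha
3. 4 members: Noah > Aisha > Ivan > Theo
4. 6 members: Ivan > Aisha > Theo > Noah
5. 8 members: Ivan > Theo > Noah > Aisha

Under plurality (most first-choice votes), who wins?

First-place votes: Ivan 14, Theo 7, Aisha 0, Noah 7.
Ivan has the most first-place votes.

Ivan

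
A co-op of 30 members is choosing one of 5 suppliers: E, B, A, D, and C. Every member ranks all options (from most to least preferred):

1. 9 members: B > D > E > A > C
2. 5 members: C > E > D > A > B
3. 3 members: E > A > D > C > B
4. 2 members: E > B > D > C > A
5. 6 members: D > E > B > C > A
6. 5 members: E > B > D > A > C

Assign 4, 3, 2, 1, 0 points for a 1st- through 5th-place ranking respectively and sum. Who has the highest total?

E

E: 9·2 + 5·3 + 3·4 + 2·4 + 6·3 + 5·4 = 91
B: 9·4 + 5·0 + 3·0 + 2·3 + 6·2 + 5·3 = 69
A: 9·1 + 5·1 + 3·3 + 2·0 + 6·0 + 5·1 = 28
D: 9·3 + 5·2 + 3·2 + 2·2 + 6·4 + 5·2 = 81
C: 9·0 + 5·4 + 3·1 + 2·1 + 6·1 + 5·0 = 31
E has the highest Borda score (91).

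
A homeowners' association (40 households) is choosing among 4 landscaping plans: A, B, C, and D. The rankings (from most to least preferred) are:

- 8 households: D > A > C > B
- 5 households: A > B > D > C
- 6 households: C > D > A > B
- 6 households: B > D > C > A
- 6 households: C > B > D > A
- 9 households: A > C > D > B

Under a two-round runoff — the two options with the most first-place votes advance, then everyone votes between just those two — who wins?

A

Round 1 first-place votes: A 14, B 6, C 12, D 8.
A and C advance.
Runoff: A is preferred to C by 22 voters; C by 18.
A wins the runoff.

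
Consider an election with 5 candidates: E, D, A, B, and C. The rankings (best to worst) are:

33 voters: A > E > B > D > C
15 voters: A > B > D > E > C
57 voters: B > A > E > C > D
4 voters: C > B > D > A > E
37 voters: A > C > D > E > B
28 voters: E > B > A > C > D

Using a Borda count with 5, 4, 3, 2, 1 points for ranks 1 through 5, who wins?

A

E: 33·4 + 15·2 + 57·3 + 4·1 + 37·2 + 28·5 = 551
D: 33·2 + 15·3 + 57·1 + 4·3 + 37·3 + 28·1 = 319
A: 33·5 + 15·5 + 57·4 + 4·2 + 37·5 + 28·3 = 745
B: 33·3 + 15·4 + 57·5 + 4·4 + 37·1 + 28·4 = 609
C: 33·1 + 15·1 + 57·2 + 4·5 + 37·4 + 28·2 = 386
A has the highest Borda score (745).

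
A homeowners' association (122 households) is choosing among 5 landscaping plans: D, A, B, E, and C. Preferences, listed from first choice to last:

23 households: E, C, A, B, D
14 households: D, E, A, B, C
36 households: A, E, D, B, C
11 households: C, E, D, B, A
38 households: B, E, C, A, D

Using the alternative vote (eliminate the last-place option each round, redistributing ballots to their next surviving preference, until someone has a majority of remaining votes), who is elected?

E

Round 1: D 14, A 36, B 38, E 23, C 11. Eliminate C.
Round 2: D 14, A 36, B 38, E 34. Eliminate D.
Round 3: A 36, B 38, E 48. Eliminate A.
Round 4: B 38, E 84. E has a majority.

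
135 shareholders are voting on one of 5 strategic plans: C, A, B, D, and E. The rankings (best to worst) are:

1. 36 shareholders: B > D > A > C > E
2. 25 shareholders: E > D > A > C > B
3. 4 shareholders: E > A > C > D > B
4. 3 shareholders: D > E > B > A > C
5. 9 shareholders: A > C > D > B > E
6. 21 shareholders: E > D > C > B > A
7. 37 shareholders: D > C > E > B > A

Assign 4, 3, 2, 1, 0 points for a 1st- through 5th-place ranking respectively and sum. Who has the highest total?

D

C: 36·1 + 25·1 + 4·2 + 3·0 + 9·3 + 21·2 + 37·3 = 249
A: 36·2 + 25·2 + 4·3 + 3·1 + 9·4 + 21·0 + 37·0 = 173
B: 36·4 + 25·0 + 4·0 + 3·2 + 9·1 + 21·1 + 37·1 = 217
D: 36·3 + 25·3 + 4·1 + 3·4 + 9·2 + 21·3 + 37·4 = 428
E: 36·0 + 25·4 + 4·4 + 3·3 + 9·0 + 21·4 + 37·2 = 283
D has the highest Borda score (428).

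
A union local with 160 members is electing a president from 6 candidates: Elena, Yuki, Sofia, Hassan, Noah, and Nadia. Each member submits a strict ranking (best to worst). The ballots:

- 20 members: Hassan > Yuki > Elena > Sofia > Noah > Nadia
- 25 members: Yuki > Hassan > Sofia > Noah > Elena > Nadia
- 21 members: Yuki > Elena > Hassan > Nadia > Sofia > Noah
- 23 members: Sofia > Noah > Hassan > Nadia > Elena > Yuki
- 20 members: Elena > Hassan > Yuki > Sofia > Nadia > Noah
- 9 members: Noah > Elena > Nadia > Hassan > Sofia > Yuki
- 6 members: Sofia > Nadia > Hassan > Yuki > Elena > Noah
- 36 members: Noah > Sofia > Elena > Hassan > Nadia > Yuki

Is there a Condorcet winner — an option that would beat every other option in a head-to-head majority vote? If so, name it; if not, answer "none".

Checking pairwise contests:
Sofia beats Elena 90–70.
Elena beats Yuki 88–72.
Yuki beats Sofia 86–74.
Elena beats Hassan 86–74.
Yuki beats Noah 92–68.
Elena beats Nadia 131–29.
Every option loses at least one head-to-head, so there is no Condorcet winner.

none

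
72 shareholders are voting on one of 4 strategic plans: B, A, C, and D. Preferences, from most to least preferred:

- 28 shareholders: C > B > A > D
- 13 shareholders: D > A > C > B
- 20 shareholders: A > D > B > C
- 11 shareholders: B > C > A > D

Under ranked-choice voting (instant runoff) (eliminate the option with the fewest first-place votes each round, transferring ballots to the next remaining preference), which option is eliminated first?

Round 1: B 11, A 20, C 28, D 13. Eliminate B.

B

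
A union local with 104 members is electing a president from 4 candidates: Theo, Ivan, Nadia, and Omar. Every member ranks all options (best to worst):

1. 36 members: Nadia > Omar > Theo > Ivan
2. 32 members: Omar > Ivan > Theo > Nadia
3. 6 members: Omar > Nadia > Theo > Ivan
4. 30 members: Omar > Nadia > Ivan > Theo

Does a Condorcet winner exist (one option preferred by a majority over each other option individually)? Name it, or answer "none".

Omar

Omar vs Theo: 104–0 for Omar.
Omar vs Ivan: 104–0 for Omar.
Omar vs Nadia: 68–36 for Omar.
Omar beats every other option head-to-head.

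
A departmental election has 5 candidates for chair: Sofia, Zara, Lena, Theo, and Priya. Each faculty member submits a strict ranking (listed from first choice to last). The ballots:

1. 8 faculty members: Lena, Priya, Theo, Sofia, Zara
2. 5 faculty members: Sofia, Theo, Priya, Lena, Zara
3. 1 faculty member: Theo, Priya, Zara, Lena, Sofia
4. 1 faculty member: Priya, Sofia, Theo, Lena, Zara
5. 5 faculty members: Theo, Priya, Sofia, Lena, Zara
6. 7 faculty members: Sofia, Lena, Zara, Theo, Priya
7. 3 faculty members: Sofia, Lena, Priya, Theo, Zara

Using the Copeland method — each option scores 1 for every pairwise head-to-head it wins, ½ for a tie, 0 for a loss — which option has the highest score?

Sofia: beats Zara, Lena, and Theo; ties Priya → score 3.5.
Zara: loses to Sofia, Lena, Theo, and Priya → score 0.
Lena: beats Zara, Theo, and Priya; loses to Sofia → score 3.
Theo: beats Zara and Priya; loses to Sofia and Lena → score 2.
Priya: beats Zara; ties Sofia; loses to Lena and Theo → score 1.5.
Sofia has the best pairwise record.

Sofia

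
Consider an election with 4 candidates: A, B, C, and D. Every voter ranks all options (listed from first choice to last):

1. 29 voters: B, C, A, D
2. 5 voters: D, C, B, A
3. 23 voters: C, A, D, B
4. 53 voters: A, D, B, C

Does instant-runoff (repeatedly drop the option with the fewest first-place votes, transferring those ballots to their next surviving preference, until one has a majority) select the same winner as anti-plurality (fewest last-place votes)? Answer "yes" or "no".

Instant-runoff — R1 A 53, B 29, C 23, D 5 (D out); R2 A 53, B 29, C 28 (C out); R3 A 76, B 34 (A winner). Winner: A.
Anti-plurality — last-place votes: A 5, B 23, C 53, D 29. Winner: A.
The two methods agree.

yes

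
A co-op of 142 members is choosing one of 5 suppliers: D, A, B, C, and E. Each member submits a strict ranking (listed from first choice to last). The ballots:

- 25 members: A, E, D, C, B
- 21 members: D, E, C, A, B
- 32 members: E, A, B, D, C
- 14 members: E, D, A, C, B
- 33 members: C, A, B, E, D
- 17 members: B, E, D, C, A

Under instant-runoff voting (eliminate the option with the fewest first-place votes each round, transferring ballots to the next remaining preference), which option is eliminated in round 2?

D

Round 1: D 21, A 25, B 17, C 33, E 46. Eliminate B.
Round 2: D 21, A 25, C 33, E 63. Eliminate D.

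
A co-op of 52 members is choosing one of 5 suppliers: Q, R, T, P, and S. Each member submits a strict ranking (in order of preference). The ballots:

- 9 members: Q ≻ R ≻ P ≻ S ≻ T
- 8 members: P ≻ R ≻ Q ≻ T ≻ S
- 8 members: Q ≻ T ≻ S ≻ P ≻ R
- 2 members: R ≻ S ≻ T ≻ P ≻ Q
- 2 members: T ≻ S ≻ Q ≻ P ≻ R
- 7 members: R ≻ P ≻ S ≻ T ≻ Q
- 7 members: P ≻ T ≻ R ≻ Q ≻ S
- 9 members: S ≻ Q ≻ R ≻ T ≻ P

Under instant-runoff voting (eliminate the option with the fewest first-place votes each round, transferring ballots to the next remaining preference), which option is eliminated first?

T

Round 1: Q 17, R 9, T 2, P 15, S 9. Eliminate T.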